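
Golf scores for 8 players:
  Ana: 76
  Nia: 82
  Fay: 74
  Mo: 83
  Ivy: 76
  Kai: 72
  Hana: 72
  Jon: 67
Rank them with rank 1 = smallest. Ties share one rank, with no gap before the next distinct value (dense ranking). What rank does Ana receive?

4

Sorted (ascending): 67, 72, 72, 74, 76, 76, 82, 83
The 2 values of 72 share dense rank 2.
The 2 values of 76 share dense rank 4.
Remaining distinct values take the next consecutive integers.
Ana has value 76 → rank 4.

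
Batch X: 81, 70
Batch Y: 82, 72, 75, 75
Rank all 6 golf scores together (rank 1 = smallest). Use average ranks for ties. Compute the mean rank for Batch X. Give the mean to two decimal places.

3.00

Sorted (ascending): 70, 72, 75, 75, 81, 82
The 2 values of 75 occupy positions 3–4 → average rank (3+4)/2 = 3.5.
Batch X values → pooled ranks: 81→5, 70→1
Mean rank = (5 + 1) / 2 = 3.00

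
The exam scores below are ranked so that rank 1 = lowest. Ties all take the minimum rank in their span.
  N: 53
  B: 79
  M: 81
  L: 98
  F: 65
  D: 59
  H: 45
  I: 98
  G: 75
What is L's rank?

8

Sorted (ascending): 45, 53, 59, 65, 75, 79, 81, 98, 98
The 2 values of 98 occupy positions 8–9 → each gets rank 8.
L has value 98 → rank 8.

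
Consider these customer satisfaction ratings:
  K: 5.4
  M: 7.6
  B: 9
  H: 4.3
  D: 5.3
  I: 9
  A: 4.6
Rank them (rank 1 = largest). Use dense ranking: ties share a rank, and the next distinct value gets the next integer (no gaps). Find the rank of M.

2

Sorted (descending): 9, 9, 7.6, 5.4, 5.3, 4.6, 4.3
The 2 values of 9 share dense rank 1.
Remaining distinct values take the next consecutive integers.
M has value 7.6 → rank 2.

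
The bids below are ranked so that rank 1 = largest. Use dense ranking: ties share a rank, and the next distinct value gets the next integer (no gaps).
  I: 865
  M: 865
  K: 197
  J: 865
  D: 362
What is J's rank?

1

Sorted (descending): 865, 865, 865, 362, 197
The 3 values of 865 share dense rank 1.
Remaining distinct values take the next consecutive integers.
J has value 865 → rank 1.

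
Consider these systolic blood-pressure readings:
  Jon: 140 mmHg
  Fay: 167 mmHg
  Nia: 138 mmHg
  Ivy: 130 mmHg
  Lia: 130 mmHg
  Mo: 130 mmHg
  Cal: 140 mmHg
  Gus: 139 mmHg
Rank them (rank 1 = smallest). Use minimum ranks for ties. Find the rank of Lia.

1

Sorted (ascending): 130, 130, 130, 138, 139, 140, 140, 167
The 3 values of 130 occupy positions 1–3 → each gets rank 1.
The 2 values of 140 occupy positions 6–7 → each gets rank 6.
Lia has value 130 mmHg → rank 1.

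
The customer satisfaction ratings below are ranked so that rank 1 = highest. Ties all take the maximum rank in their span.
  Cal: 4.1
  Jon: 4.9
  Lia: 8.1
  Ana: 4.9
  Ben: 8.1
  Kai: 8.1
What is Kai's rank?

Sorted (descending): 8.1, 8.1, 8.1, 4.9, 4.9, 4.1
The 3 values of 8.1 occupy positions 1–3 → each gets rank 3.
The 2 values of 4.9 occupy positions 4–5 → each gets rank 5.
Kai has value 8.1 → rank 3.

3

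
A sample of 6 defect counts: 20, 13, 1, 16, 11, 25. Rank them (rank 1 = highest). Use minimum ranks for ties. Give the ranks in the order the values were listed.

Sorted (descending): 25, 20, 16, 13, 11, 1
No ties — each value takes its position as its rank.

2, 4, 6, 3, 5, 1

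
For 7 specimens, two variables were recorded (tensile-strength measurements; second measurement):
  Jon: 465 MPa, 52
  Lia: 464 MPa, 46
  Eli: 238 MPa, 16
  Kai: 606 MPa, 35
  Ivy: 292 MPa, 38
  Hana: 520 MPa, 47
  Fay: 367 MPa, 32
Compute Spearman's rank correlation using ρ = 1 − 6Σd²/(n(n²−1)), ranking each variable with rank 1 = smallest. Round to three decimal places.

0.536

Ranks of variable 1: 5, 4, 1, 7, 2, 6, 3
Ranks of variable 2: 7, 5, 1, 3, 4, 6, 2
d = r₁ − r₂: -2, -1, 0, 4, -2, 0, 1
d²: 4, 1, 0, 16, 4, 0, 1; Σd² = 26
ρ = 1 − 6·26/(7·48) = 1 − 156/336 = 0.536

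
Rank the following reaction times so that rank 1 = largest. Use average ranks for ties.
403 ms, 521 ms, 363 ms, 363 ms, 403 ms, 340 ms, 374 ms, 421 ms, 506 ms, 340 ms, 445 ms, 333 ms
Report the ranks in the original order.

5.5, 1, 8.5, 8.5, 5.5, 10.5, 7, 4, 2, 10.5, 3, 12

Sorted (descending): 521, 506, 445, 421, 403, 403, 374, 363, 363, 340, 340, 333
The 2 values of 403 occupy positions 5–6 → average rank (5+6)/2 = 5.5.
The 2 values of 363 occupy positions 8–9 → average rank (8+9)/2 = 8.5.
The 2 values of 340 occupy positions 10–11 → average rank (10+11)/2 = 10.5.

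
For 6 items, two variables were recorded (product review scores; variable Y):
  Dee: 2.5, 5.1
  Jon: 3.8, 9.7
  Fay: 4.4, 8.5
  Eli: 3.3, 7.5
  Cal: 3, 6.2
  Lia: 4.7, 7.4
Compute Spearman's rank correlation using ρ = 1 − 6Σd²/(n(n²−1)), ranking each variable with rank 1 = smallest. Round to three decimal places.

0.600

Ranks of variable 1: 1, 4, 5, 3, 2, 6
Ranks of variable 2: 1, 6, 5, 4, 2, 3
d = r₁ − r₂: 0, -2, 0, -1, 0, 3
d²: 0, 4, 0, 1, 0, 9; Σd² = 14
ρ = 1 − 6·14/(6·35) = 1 − 84/210 = 0.600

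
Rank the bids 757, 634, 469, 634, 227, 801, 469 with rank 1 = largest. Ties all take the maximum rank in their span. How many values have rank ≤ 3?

Sorted (descending): 801, 757, 634, 634, 469, 469, 227
The 2 values of 634 occupy positions 3–4 → each gets rank 4.
The 2 values of 469 occupy positions 5–6 → each gets rank 6.
Ranks ≤ 3: {1, 2} → 2 values.

2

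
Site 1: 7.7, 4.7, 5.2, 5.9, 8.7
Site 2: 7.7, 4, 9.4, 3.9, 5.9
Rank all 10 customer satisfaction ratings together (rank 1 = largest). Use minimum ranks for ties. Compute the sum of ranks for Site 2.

Sorted (descending): 9.4, 8.7, 7.7, 7.7, 5.9, 5.9, 5.2, 4.7, 4, 3.9
The 2 values of 7.7 occupy positions 3–4 → each gets rank 3.
The 2 values of 5.9 occupy positions 5–6 → each gets rank 5.
Site 2 values → pooled ranks: 7.7→3, 4→9, 9.4→1, 3.9→10, 5.9→5
Rank sum = 3 + 9 + 1 + 10 + 5 = 28

28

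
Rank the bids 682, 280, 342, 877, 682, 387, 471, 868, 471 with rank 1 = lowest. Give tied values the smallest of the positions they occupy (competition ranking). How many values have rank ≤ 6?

Sorted (ascending): 280, 342, 387, 471, 471, 682, 682, 868, 877
The 2 values of 471 occupy positions 4–5 → each gets rank 4.
The 2 values of 682 occupy positions 6–7 → each gets rank 6.
Ranks ≤ 6: {1, 2, 3, 4, 4, 6, 6} → 7 values.

7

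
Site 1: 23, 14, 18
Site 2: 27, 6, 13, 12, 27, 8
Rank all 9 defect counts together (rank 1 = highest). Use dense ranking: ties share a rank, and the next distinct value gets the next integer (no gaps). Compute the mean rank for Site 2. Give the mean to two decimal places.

4.67

Sorted (descending): 27, 27, 23, 18, 14, 13, 12, 8, 6
The 2 values of 27 share dense rank 1.
Remaining distinct values take the next consecutive integers.
Site 2 values → pooled ranks: 27→1, 6→8, 13→5, 12→6, 27→1, 8→7
Mean rank = (1 + 8 + 5 + 6 + 1 + 7) / 6 = 4.67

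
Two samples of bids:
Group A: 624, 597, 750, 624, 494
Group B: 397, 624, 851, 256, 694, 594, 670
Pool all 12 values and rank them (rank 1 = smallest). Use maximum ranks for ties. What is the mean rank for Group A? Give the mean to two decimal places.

7.00

Sorted (ascending): 256, 397, 494, 594, 597, 624, 624, 624, 670, 694, 750, 851
The 3 values of 624 occupy positions 6–8 → each gets rank 8.
Group A values → pooled ranks: 624→8, 597→5, 750→11, 624→8, 494→3
Mean rank = (8 + 5 + 11 + 8 + 3) / 5 = 7.00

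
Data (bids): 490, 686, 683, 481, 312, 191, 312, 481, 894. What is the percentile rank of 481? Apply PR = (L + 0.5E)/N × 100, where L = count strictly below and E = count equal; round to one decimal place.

N = 9.
Strictly below 481: 3. Equal to 481: 2.
PR = (3 + 0.5·2)/9 × 100 = 44.4

44.4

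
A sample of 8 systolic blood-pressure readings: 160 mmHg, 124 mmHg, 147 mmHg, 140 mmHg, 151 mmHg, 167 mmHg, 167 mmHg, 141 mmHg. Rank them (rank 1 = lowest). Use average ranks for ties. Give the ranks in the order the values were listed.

6, 1, 4, 2, 5, 7.5, 7.5, 3

Sorted (ascending): 124, 140, 141, 147, 151, 160, 167, 167
The 2 values of 167 occupy positions 7–8 → average rank (7+8)/2 = 7.5.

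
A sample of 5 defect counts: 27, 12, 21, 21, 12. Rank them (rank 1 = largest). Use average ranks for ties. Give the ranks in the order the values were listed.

Sorted (descending): 27, 21, 21, 12, 12
The 2 values of 21 occupy positions 2–3 → average rank (2+3)/2 = 2.5.
The 2 values of 12 occupy positions 4–5 → average rank (4+5)/2 = 4.5.

1, 4.5, 2.5, 2.5, 4.5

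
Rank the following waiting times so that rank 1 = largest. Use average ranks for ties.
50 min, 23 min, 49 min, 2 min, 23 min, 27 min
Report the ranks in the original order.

1, 4.5, 2, 6, 4.5, 3

Sorted (descending): 50, 49, 27, 23, 23, 2
The 2 values of 23 occupy positions 4–5 → average rank (4+5)/2 = 4.5.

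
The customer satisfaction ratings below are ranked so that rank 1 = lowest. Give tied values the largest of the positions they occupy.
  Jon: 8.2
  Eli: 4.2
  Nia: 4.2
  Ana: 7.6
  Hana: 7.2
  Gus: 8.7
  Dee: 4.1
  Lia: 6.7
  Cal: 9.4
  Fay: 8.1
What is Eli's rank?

3

Sorted (ascending): 4.1, 4.2, 4.2, 6.7, 7.2, 7.6, 8.1, 8.2, 8.7, 9.4
The 2 values of 4.2 occupy positions 2–3 → each gets rank 3.
Eli has value 4.2 → rank 3.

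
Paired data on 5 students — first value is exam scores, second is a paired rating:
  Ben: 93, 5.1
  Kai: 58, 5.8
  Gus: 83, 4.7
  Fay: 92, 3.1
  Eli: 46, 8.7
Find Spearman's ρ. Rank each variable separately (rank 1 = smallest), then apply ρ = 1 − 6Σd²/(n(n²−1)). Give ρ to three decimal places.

-0.700

Ranks of variable 1: 5, 2, 3, 4, 1
Ranks of variable 2: 3, 4, 2, 1, 5
d = r₁ − r₂: 2, -2, 1, 3, -4
d²: 4, 4, 1, 9, 16; Σd² = 34
ρ = 1 − 6·34/(5·24) = 1 − 204/120 = -0.700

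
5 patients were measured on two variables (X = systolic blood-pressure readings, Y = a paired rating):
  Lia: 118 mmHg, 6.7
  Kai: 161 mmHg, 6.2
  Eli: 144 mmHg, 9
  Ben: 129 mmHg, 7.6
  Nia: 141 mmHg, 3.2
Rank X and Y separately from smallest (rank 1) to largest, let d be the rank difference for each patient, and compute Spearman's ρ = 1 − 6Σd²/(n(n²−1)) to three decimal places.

Ranks of variable 1: 1, 5, 4, 2, 3
Ranks of variable 2: 3, 2, 5, 4, 1
d = r₁ − r₂: -2, 3, -1, -2, 2
d²: 4, 9, 1, 4, 4; Σd² = 22
ρ = 1 − 6·22/(5·24) = 1 − 132/120 = -0.100

-0.100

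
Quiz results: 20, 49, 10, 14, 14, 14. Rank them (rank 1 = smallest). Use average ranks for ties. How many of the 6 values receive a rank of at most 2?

1

Sorted (ascending): 10, 14, 14, 14, 20, 49
The 3 values of 14 occupy positions 2–4 → average rank 3.
Ranks ≤ 2: {1} → 1 value.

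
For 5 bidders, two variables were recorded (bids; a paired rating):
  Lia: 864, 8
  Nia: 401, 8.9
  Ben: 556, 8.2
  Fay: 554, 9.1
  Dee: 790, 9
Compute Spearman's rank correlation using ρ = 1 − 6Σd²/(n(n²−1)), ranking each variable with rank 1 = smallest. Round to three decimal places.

-0.500

Ranks of variable 1: 5, 1, 3, 2, 4
Ranks of variable 2: 1, 3, 2, 5, 4
d = r₁ − r₂: 4, -2, 1, -3, 0
d²: 16, 4, 1, 9, 0; Σd² = 30
ρ = 1 − 6·30/(5·24) = 1 − 180/120 = -0.500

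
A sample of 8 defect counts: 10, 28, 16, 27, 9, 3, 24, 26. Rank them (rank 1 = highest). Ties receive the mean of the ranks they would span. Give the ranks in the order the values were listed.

6, 1, 5, 2, 7, 8, 4, 3

Sorted (descending): 28, 27, 26, 24, 16, 10, 9, 3
No ties — each value takes its position as its rank.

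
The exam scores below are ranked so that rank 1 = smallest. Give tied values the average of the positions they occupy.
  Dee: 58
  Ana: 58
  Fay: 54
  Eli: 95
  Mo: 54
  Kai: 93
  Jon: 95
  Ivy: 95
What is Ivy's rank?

7

Sorted (ascending): 54, 54, 58, 58, 93, 95, 95, 95
The 2 values of 54 occupy positions 1–2 → average rank (1+2)/2 = 1.5.
The 2 values of 58 occupy positions 3–4 → average rank (3+4)/2 = 3.5.
The 3 values of 95 occupy positions 6–8 → average rank 7.
Ivy has value 95 → rank 7.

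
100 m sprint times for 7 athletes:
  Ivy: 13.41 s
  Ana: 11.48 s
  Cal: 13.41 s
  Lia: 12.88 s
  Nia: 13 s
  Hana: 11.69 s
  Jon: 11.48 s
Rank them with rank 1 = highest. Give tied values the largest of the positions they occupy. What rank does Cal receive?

Sorted (descending): 13.41, 13.41, 13, 12.88, 11.69, 11.48, 11.48
The 2 values of 13.41 occupy positions 1–2 → each gets rank 2.
The 2 values of 11.48 occupy positions 6–7 → each gets rank 7.
Cal has value 13.41 s → rank 2.

2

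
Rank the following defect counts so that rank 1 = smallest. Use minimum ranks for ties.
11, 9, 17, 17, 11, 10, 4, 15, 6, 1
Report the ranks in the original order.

Sorted (ascending): 1, 4, 6, 9, 10, 11, 11, 15, 17, 17
The 2 values of 11 occupy positions 6–7 → each gets rank 6.
The 2 values of 17 occupy positions 9–10 → each gets rank 9.

6, 4, 9, 9, 6, 5, 2, 8, 3, 1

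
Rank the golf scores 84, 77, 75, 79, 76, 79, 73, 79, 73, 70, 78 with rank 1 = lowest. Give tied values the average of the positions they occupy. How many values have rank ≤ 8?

7

Sorted (ascending): 70, 73, 73, 75, 76, 77, 78, 79, 79, 79, 84
The 2 values of 73 occupy positions 2–3 → average rank (2+3)/2 = 2.5.
The 3 values of 79 occupy positions 8–10 → average rank 9.
Ranks ≤ 8: {1, 2.5, 2.5, 4, 5, 6, 7} → 7 values.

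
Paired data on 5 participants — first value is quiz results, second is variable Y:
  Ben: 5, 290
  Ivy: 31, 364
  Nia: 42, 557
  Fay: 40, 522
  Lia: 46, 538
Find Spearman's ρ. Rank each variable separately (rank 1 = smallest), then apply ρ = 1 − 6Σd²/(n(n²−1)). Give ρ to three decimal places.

Ranks of variable 1: 1, 2, 4, 3, 5
Ranks of variable 2: 1, 2, 5, 3, 4
d = r₁ − r₂: 0, 0, -1, 0, 1
d²: 0, 0, 1, 0, 1; Σd² = 2
ρ = 1 − 6·2/(5·24) = 1 − 12/120 = 0.900

0.900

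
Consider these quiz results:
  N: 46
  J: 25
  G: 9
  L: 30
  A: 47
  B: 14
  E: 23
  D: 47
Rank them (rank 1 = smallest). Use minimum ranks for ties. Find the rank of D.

Sorted (ascending): 9, 14, 23, 25, 30, 46, 47, 47
The 2 values of 47 occupy positions 7–8 → each gets rank 7.
D has value 47 → rank 7.

7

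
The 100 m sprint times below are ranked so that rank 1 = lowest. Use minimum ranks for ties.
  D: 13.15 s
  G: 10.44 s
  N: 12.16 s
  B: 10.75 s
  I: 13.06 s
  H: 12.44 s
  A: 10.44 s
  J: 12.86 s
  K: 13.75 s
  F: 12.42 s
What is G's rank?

Sorted (ascending): 10.44, 10.44, 10.75, 12.16, 12.42, 12.44, 12.86, 13.06, 13.15, 13.75
The 2 values of 10.44 occupy positions 1–2 → each gets rank 1.
G has value 10.44 s → rank 1.

1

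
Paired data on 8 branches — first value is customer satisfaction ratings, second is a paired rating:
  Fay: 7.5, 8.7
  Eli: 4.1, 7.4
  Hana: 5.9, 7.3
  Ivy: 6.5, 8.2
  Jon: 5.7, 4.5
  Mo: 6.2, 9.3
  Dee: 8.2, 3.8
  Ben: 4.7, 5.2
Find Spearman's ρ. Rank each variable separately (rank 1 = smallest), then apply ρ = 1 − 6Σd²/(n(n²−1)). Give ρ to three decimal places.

0.095

Ranks of variable 1: 7, 1, 4, 6, 3, 5, 8, 2
Ranks of variable 2: 7, 5, 4, 6, 2, 8, 1, 3
d = r₁ − r₂: 0, -4, 0, 0, 1, -3, 7, -1
d²: 0, 16, 0, 0, 1, 9, 49, 1; Σd² = 76
ρ = 1 − 6·76/(8·63) = 1 − 456/504 = 0.095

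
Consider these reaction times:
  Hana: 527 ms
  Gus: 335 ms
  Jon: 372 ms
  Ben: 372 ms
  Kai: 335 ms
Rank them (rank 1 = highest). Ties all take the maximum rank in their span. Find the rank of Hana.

Sorted (descending): 527, 372, 372, 335, 335
The 2 values of 372 occupy positions 2–3 → each gets rank 3.
The 2 values of 335 occupy positions 4–5 → each gets rank 5.
Hana has value 527 ms → rank 1.

1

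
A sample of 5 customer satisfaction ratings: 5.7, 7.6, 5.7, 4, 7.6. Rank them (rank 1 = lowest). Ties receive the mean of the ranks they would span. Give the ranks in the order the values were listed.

Sorted (ascending): 4, 5.7, 5.7, 7.6, 7.6
The 2 values of 5.7 occupy positions 2–3 → average rank (2+3)/2 = 2.5.
The 2 values of 7.6 occupy positions 4–5 → average rank (4+5)/2 = 4.5.

2.5, 4.5, 2.5, 1, 4.5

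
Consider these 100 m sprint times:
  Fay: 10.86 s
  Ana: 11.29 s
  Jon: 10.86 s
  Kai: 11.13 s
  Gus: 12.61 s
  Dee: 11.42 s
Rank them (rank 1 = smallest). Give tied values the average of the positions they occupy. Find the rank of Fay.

Sorted (ascending): 10.86, 10.86, 11.13, 11.29, 11.42, 12.61
The 2 values of 10.86 occupy positions 1–2 → average rank (1+2)/2 = 1.5.
Fay has value 10.86 s → rank 1.5.

1.5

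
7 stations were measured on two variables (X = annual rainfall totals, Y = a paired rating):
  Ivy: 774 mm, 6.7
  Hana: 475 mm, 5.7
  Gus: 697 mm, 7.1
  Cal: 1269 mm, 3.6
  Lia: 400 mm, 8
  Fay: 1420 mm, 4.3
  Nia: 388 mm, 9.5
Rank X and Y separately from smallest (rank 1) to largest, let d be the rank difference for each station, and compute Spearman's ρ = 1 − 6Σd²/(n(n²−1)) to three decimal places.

Ranks of variable 1: 5, 3, 4, 6, 2, 7, 1
Ranks of variable 2: 4, 3, 5, 1, 6, 2, 7
d = r₁ − r₂: 1, 0, -1, 5, -4, 5, -6
d²: 1, 0, 1, 25, 16, 25, 36; Σd² = 104
ρ = 1 − 6·104/(7·48) = 1 − 624/336 = -0.857

-0.857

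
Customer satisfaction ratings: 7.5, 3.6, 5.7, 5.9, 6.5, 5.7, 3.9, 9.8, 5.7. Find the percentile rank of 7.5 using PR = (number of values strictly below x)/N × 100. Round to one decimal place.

N = 9.
Strictly below 7.5: 7. Equal to 7.5: 1.
PR = 7/9 × 100 = 77.8

77.8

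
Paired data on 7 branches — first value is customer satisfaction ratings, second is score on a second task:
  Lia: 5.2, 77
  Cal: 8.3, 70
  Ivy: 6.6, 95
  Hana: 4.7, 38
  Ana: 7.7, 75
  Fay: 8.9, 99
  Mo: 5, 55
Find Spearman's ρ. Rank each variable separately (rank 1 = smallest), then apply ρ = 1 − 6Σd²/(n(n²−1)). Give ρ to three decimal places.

0.679

Ranks of variable 1: 3, 6, 4, 1, 5, 7, 2
Ranks of variable 2: 5, 3, 6, 1, 4, 7, 2
d = r₁ − r₂: -2, 3, -2, 0, 1, 0, 0
d²: 4, 9, 4, 0, 1, 0, 0; Σd² = 18
ρ = 1 − 6·18/(7·48) = 1 − 108/336 = 0.679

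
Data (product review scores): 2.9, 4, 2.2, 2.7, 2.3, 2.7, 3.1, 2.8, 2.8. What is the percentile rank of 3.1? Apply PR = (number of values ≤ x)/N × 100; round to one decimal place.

N = 9.
Strictly below 3.1: 7. Equal to 3.1: 1.
PR = 8/9 × 100 = 88.9

88.9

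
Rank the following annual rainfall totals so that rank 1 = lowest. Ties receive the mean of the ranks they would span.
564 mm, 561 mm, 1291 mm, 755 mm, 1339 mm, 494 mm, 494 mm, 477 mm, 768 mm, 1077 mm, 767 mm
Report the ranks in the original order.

5, 4, 10, 6, 11, 2.5, 2.5, 1, 8, 9, 7

Sorted (ascending): 477, 494, 494, 561, 564, 755, 767, 768, 1077, 1291, 1339
The 2 values of 494 occupy positions 2–3 → average rank (2+3)/2 = 2.5.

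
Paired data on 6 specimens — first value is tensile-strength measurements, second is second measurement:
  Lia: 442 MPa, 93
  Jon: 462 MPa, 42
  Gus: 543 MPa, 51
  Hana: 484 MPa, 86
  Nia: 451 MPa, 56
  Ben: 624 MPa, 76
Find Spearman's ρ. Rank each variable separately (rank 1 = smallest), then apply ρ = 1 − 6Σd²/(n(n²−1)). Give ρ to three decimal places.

-0.257

Ranks of variable 1: 1, 3, 5, 4, 2, 6
Ranks of variable 2: 6, 1, 2, 5, 3, 4
d = r₁ − r₂: -5, 2, 3, -1, -1, 2
d²: 25, 4, 9, 1, 1, 4; Σd² = 44
ρ = 1 − 6·44/(6·35) = 1 − 264/210 = -0.257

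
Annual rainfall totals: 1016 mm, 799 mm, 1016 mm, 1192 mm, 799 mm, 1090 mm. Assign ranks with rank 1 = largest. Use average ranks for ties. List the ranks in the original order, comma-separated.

3.5, 5.5, 3.5, 1, 5.5, 2

Sorted (descending): 1192, 1090, 1016, 1016, 799, 799
The 2 values of 1016 occupy positions 3–4 → average rank (3+4)/2 = 3.5.
The 2 values of 799 occupy positions 5–6 → average rank (5+6)/2 = 5.5.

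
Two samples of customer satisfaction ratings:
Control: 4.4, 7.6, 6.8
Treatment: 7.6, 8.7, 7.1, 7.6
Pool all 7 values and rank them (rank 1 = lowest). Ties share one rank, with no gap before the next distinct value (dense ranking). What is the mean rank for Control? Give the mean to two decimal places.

2.33

Sorted (ascending): 4.4, 6.8, 7.1, 7.6, 7.6, 7.6, 8.7
The 3 values of 7.6 share dense rank 4.
Remaining distinct values take the next consecutive integers.
Control values → pooled ranks: 4.4→1, 7.6→4, 6.8→2
Mean rank = (1 + 4 + 2) / 3 = 2.33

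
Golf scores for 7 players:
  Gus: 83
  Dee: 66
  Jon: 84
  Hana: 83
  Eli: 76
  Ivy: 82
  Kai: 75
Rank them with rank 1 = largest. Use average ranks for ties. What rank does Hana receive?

2.5

Sorted (descending): 84, 83, 83, 82, 76, 75, 66
The 2 values of 83 occupy positions 2–3 → average rank (2+3)/2 = 2.5.
Hana has value 83 → rank 2.5.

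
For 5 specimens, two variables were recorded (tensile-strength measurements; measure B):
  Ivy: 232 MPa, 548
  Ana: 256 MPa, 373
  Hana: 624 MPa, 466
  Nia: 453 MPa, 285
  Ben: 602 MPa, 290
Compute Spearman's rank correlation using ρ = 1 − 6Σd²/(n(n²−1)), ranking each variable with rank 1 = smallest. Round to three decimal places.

Ranks of variable 1: 1, 2, 5, 3, 4
Ranks of variable 2: 5, 3, 4, 1, 2
d = r₁ − r₂: -4, -1, 1, 2, 2
d²: 16, 1, 1, 4, 4; Σd² = 26
ρ = 1 − 6·26/(5·24) = 1 − 156/120 = -0.300

-0.300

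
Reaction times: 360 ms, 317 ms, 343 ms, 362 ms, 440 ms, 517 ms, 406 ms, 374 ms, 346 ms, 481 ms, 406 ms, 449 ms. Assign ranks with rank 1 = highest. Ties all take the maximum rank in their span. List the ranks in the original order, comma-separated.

Sorted (descending): 517, 481, 449, 440, 406, 406, 374, 362, 360, 346, 343, 317
The 2 values of 406 occupy positions 5–6 → each gets rank 6.

9, 12, 11, 8, 4, 1, 6, 7, 10, 2, 6, 3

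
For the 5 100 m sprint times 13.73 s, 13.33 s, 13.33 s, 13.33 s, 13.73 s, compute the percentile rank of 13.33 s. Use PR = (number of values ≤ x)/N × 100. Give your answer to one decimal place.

N = 5.
Strictly below 13.33: 0. Equal to 13.33: 3.
PR = 3/5 × 100 = 60.0

60.0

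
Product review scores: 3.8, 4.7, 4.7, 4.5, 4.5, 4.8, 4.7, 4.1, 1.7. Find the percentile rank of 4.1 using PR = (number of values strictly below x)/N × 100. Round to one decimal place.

22.2

N = 9.
Strictly below 4.1: 2. Equal to 4.1: 1.
PR = 2/9 × 100 = 22.2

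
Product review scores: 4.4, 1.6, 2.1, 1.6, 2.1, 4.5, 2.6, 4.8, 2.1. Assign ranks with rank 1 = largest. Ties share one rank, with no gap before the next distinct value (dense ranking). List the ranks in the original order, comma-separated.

Sorted (descending): 4.8, 4.5, 4.4, 2.6, 2.1, 2.1, 2.1, 1.6, 1.6
The 3 values of 2.1 share dense rank 5.
The 2 values of 1.6 share dense rank 6.
Remaining distinct values take the next consecutive integers.

3, 6, 5, 6, 5, 2, 4, 1, 5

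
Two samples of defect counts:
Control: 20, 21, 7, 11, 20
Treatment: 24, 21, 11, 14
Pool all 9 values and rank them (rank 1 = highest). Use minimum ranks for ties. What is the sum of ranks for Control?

26

Sorted (descending): 24, 21, 21, 20, 20, 14, 11, 11, 7
The 2 values of 21 occupy positions 2–3 → each gets rank 2.
The 2 values of 20 occupy positions 4–5 → each gets rank 4.
The 2 values of 11 occupy positions 7–8 → each gets rank 7.
Control values → pooled ranks: 20→4, 21→2, 7→9, 11→7, 20→4
Rank sum = 4 + 2 + 9 + 7 + 4 = 26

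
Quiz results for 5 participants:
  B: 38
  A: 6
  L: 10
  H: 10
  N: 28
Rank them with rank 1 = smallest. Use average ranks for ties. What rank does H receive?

Sorted (ascending): 6, 10, 10, 28, 38
The 2 values of 10 occupy positions 2–3 → average rank (2+3)/2 = 2.5.
H has value 10 → rank 2.5.

2.5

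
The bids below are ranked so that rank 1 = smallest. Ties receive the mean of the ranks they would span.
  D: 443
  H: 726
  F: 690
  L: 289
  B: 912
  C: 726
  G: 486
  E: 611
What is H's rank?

Sorted (ascending): 289, 443, 486, 611, 690, 726, 726, 912
The 2 values of 726 occupy positions 6–7 → average rank (6+7)/2 = 6.5.
H has value 726 → rank 6.5.

6.5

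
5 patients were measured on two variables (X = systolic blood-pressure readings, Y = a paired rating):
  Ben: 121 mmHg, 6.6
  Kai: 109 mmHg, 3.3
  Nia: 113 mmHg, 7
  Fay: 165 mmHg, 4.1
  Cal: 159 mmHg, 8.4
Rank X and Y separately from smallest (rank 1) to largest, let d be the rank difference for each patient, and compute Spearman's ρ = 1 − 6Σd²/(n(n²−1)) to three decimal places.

Ranks of variable 1: 3, 1, 2, 5, 4
Ranks of variable 2: 3, 1, 4, 2, 5
d = r₁ − r₂: 0, 0, -2, 3, -1
d²: 0, 0, 4, 9, 1; Σd² = 14
ρ = 1 − 6·14/(5·24) = 1 − 84/120 = 0.300

0.300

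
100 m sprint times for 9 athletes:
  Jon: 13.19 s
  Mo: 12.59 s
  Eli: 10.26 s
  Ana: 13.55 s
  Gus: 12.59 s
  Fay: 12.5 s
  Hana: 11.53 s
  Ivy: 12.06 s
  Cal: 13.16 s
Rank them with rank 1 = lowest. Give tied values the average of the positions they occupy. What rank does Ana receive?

Sorted (ascending): 10.26, 11.53, 12.06, 12.5, 12.59, 12.59, 13.16, 13.19, 13.55
The 2 values of 12.59 occupy positions 5–6 → average rank (5+6)/2 = 5.5.
Ana has value 13.55 s → rank 9.

9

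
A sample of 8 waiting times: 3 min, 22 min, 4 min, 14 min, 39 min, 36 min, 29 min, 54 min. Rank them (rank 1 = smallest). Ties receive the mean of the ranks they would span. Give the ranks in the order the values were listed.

1, 4, 2, 3, 7, 6, 5, 8

Sorted (ascending): 3, 4, 14, 22, 29, 36, 39, 54
No ties — each value takes its position as its rank.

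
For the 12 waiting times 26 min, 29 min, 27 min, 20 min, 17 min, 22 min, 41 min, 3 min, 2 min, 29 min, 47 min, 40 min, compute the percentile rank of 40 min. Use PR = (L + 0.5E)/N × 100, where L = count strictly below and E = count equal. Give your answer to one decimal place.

N = 12.
Strictly below 40: 9. Equal to 40: 1.
PR = (9 + 0.5·1)/12 × 100 = 79.2

79.2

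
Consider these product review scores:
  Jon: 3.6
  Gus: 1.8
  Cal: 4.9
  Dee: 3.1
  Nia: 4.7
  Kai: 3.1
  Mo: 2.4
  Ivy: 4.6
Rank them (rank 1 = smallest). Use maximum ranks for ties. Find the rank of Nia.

Sorted (ascending): 1.8, 2.4, 3.1, 3.1, 3.6, 4.6, 4.7, 4.9
The 2 values of 3.1 occupy positions 3–4 → each gets rank 4.
Nia has value 4.7 → rank 7.

7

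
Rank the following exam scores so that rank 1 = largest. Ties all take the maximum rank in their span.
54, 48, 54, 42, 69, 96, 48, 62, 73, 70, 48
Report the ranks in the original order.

Sorted (descending): 96, 73, 70, 69, 62, 54, 54, 48, 48, 48, 42
The 2 values of 54 occupy positions 6–7 → each gets rank 7.
The 3 values of 48 occupy positions 8–10 → each gets rank 10.

7, 10, 7, 11, 4, 1, 10, 5, 2, 3, 10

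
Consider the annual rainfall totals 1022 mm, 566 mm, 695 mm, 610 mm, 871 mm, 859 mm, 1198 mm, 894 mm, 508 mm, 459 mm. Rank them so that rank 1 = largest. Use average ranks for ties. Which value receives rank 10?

459

Sorted (descending): 1198, 1022, 894, 871, 859, 695, 610, 566, 508, 459
No ties — each value takes its position as its rank.
Rank 10 → value 459.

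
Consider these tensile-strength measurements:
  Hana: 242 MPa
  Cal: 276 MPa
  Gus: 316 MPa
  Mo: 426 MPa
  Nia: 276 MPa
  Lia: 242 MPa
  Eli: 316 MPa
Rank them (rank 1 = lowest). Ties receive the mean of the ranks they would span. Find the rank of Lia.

Sorted (ascending): 242, 242, 276, 276, 316, 316, 426
The 2 values of 242 occupy positions 1–2 → average rank (1+2)/2 = 1.5.
The 2 values of 276 occupy positions 3–4 → average rank (3+4)/2 = 3.5.
The 2 values of 316 occupy positions 5–6 → average rank (5+6)/2 = 5.5.
Lia has value 242 MPa → rank 1.5.

1.5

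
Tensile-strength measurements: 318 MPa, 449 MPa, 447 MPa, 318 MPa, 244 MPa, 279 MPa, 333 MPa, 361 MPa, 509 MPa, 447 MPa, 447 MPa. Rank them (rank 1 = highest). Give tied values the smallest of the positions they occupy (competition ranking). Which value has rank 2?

449

Sorted (descending): 509, 449, 447, 447, 447, 361, 333, 318, 318, 279, 244
The 3 values of 447 occupy positions 3–5 → each gets rank 3.
The 2 values of 318 occupy positions 8–9 → each gets rank 8.
Rank 2 → value 449.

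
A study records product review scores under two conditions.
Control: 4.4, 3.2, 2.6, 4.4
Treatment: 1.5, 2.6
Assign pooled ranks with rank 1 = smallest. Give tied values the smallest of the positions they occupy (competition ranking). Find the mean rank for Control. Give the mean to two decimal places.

4.00

Sorted (ascending): 1.5, 2.6, 2.6, 3.2, 4.4, 4.4
The 2 values of 2.6 occupy positions 2–3 → each gets rank 2.
The 2 values of 4.4 occupy positions 5–6 → each gets rank 5.
Control values → pooled ranks: 4.4→5, 3.2→4, 2.6→2, 4.4→5
Mean rank = (5 + 4 + 2 + 5) / 4 = 4.00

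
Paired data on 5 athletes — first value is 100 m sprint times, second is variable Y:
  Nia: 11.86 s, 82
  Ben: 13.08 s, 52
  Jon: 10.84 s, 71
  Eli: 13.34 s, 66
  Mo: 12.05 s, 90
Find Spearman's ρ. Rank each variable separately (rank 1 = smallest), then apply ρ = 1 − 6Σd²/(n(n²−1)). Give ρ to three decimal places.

-0.500

Ranks of variable 1: 2, 4, 1, 5, 3
Ranks of variable 2: 4, 1, 3, 2, 5
d = r₁ − r₂: -2, 3, -2, 3, -2
d²: 4, 9, 4, 9, 4; Σd² = 30
ρ = 1 − 6·30/(5·24) = 1 − 180/120 = -0.500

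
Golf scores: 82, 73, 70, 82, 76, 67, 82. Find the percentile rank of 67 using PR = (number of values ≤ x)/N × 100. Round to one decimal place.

14.3

N = 7.
Strictly below 67: 0. Equal to 67: 1.
PR = 1/7 × 100 = 14.3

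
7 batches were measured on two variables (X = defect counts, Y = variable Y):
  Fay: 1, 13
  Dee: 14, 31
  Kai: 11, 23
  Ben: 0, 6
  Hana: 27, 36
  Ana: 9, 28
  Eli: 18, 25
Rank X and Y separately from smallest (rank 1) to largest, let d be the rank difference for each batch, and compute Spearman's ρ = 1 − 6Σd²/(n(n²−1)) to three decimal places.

0.821

Ranks of variable 1: 2, 5, 4, 1, 7, 3, 6
Ranks of variable 2: 2, 6, 3, 1, 7, 5, 4
d = r₁ − r₂: 0, -1, 1, 0, 0, -2, 2
d²: 0, 1, 1, 0, 0, 4, 4; Σd² = 10
ρ = 1 − 6·10/(7·48) = 1 − 60/336 = 0.821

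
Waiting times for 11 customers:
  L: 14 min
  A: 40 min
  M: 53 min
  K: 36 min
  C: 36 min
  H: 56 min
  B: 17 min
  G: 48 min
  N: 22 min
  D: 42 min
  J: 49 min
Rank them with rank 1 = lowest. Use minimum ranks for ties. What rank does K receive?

4

Sorted (ascending): 14, 17, 22, 36, 36, 40, 42, 48, 49, 53, 56
The 2 values of 36 occupy positions 4–5 → each gets rank 4.
K has value 36 min → rank 4.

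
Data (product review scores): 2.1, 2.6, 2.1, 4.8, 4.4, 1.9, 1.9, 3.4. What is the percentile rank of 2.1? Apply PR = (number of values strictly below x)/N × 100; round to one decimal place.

25.0

N = 8.
Strictly below 2.1: 2. Equal to 2.1: 2.
PR = 2/8 × 100 = 25.0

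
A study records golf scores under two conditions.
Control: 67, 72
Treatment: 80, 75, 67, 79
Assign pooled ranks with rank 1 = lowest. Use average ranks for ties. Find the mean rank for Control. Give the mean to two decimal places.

Sorted (ascending): 67, 67, 72, 75, 79, 80
The 2 values of 67 occupy positions 1–2 → average rank (1+2)/2 = 1.5.
Control values → pooled ranks: 67→1.5, 72→3
Mean rank = (1.5 + 3) / 2 = 2.25

2.25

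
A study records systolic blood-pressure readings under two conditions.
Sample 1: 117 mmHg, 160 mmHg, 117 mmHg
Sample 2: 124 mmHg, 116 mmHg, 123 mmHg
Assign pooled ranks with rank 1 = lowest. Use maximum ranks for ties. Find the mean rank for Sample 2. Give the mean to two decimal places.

Sorted (ascending): 116, 117, 117, 123, 124, 160
The 2 values of 117 occupy positions 2–3 → each gets rank 3.
Sample 2 values → pooled ranks: 124→5, 116→1, 123→4
Mean rank = (5 + 1 + 4) / 3 = 3.33

3.33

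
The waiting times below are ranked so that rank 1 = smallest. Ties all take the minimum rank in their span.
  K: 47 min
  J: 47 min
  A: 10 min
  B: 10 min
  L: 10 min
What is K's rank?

Sorted (ascending): 10, 10, 10, 47, 47
The 3 values of 10 occupy positions 1–3 → each gets rank 1.
The 2 values of 47 occupy positions 4–5 → each gets rank 4.
K has value 47 min → rank 4.

4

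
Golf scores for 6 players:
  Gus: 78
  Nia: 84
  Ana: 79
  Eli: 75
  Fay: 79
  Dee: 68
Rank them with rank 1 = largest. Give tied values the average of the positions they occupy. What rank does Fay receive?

Sorted (descending): 84, 79, 79, 78, 75, 68
The 2 values of 79 occupy positions 2–3 → average rank (2+3)/2 = 2.5.
Fay has value 79 → rank 2.5.

2.5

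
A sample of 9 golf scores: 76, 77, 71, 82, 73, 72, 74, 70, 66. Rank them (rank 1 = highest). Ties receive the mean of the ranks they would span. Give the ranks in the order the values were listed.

Sorted (descending): 82, 77, 76, 74, 73, 72, 71, 70, 66
No ties — each value takes its position as its rank.

3, 2, 7, 1, 5, 6, 4, 8, 9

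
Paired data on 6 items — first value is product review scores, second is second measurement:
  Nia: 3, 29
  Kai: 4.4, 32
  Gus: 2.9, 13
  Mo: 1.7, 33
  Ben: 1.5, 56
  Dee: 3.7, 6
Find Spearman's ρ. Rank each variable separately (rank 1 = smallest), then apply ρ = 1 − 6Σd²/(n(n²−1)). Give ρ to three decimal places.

Ranks of variable 1: 4, 6, 3, 2, 1, 5
Ranks of variable 2: 3, 4, 2, 5, 6, 1
d = r₁ − r₂: 1, 2, 1, -3, -5, 4
d²: 1, 4, 1, 9, 25, 16; Σd² = 56
ρ = 1 − 6·56/(6·35) = 1 − 336/210 = -0.600

-0.600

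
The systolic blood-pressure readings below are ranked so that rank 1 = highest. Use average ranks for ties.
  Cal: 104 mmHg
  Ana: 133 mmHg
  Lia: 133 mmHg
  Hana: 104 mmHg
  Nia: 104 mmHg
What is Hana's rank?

4

Sorted (descending): 133, 133, 104, 104, 104
The 2 values of 133 occupy positions 1–2 → average rank (1+2)/2 = 1.5.
The 3 values of 104 occupy positions 3–5 → average rank 4.
Hana has value 104 mmHg → rank 4.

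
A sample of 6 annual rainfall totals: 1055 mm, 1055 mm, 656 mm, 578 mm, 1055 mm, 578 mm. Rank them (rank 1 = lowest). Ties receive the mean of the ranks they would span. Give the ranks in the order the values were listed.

Sorted (ascending): 578, 578, 656, 1055, 1055, 1055
The 2 values of 578 occupy positions 1–2 → average rank (1+2)/2 = 1.5.
The 3 values of 1055 occupy positions 4–6 → average rank 5.

5, 5, 3, 1.5, 5, 1.5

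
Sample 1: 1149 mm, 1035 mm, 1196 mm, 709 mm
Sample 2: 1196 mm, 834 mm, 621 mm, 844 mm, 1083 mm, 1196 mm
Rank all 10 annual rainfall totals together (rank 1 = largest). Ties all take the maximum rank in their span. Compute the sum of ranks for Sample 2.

Sorted (descending): 1196, 1196, 1196, 1149, 1083, 1035, 844, 834, 709, 621
The 3 values of 1196 occupy positions 1–3 → each gets rank 3.
Sample 2 values → pooled ranks: 1196→3, 834→8, 621→10, 844→7, 1083→5, 1196→3
Rank sum = 3 + 8 + 10 + 7 + 5 + 3 = 36

36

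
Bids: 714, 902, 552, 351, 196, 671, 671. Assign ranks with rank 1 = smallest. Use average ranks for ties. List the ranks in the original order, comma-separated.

6, 7, 3, 2, 1, 4.5, 4.5

Sorted (ascending): 196, 351, 552, 671, 671, 714, 902
The 2 values of 671 occupy positions 4–5 → average rank (4+5)/2 = 4.5.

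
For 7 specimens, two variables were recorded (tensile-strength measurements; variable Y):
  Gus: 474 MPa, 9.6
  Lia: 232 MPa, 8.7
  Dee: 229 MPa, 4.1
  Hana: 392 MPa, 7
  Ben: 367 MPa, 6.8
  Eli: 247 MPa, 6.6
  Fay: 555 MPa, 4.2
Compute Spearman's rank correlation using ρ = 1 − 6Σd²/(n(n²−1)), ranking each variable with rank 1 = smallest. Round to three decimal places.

Ranks of variable 1: 6, 2, 1, 5, 4, 3, 7
Ranks of variable 2: 7, 6, 1, 5, 4, 3, 2
d = r₁ − r₂: -1, -4, 0, 0, 0, 0, 5
d²: 1, 16, 0, 0, 0, 0, 25; Σd² = 42
ρ = 1 − 6·42/(7·48) = 1 − 252/336 = 0.250

0.250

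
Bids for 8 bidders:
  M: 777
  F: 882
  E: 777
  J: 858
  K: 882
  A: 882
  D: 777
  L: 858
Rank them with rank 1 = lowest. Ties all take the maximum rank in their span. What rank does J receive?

Sorted (ascending): 777, 777, 777, 858, 858, 882, 882, 882
The 3 values of 777 occupy positions 1–3 → each gets rank 3.
The 2 values of 858 occupy positions 4–5 → each gets rank 5.
The 3 values of 882 occupy positions 6–8 → each gets rank 8.
J has value 858 → rank 5.

5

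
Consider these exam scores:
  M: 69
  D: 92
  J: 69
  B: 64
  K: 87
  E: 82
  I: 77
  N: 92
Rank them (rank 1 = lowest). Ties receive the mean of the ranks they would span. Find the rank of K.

6

Sorted (ascending): 64, 69, 69, 77, 82, 87, 92, 92
The 2 values of 69 occupy positions 2–3 → average rank (2+3)/2 = 2.5.
The 2 values of 92 occupy positions 7–8 → average rank (7+8)/2 = 7.5.
K has value 87 → rank 6.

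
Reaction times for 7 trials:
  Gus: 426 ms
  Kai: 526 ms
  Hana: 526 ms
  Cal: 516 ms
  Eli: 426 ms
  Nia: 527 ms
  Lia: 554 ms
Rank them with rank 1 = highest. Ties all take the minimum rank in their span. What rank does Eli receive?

Sorted (descending): 554, 527, 526, 526, 516, 426, 426
The 2 values of 526 occupy positions 3–4 → each gets rank 3.
The 2 values of 426 occupy positions 6–7 → each gets rank 6.
Eli has value 426 ms → rank 6.

6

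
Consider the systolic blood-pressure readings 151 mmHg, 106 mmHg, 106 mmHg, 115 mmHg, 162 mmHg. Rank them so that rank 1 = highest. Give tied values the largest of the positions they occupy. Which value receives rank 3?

115

Sorted (descending): 162, 151, 115, 106, 106
The 2 values of 106 occupy positions 4–5 → each gets rank 5.
Rank 3 → value 115.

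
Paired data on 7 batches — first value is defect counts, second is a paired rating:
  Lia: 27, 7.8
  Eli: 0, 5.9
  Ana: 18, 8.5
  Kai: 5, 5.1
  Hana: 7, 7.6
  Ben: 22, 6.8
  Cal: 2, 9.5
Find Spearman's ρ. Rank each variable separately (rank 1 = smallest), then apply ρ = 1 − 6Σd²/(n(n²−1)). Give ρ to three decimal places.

Ranks of variable 1: 7, 1, 5, 3, 4, 6, 2
Ranks of variable 2: 5, 2, 6, 1, 4, 3, 7
d = r₁ − r₂: 2, -1, -1, 2, 0, 3, -5
d²: 4, 1, 1, 4, 0, 9, 25; Σd² = 44
ρ = 1 − 6·44/(7·48) = 1 − 264/336 = 0.214

0.214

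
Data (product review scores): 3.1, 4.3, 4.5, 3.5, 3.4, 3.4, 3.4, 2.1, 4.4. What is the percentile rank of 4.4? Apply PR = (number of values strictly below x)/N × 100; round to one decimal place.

N = 9.
Strictly below 4.4: 7. Equal to 4.4: 1.
PR = 7/9 × 100 = 77.8

77.8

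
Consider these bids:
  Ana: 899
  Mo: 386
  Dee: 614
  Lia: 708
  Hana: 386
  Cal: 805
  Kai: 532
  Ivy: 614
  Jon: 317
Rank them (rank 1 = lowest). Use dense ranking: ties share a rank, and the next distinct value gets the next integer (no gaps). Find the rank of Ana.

7

Sorted (ascending): 317, 386, 386, 532, 614, 614, 708, 805, 899
The 2 values of 386 share dense rank 2.
The 2 values of 614 share dense rank 4.
Remaining distinct values take the next consecutive integers.
Ana has value 899 → rank 7.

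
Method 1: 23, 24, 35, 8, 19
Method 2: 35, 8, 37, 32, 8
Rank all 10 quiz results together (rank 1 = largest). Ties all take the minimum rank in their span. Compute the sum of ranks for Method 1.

Sorted (descending): 37, 35, 35, 32, 24, 23, 19, 8, 8, 8
The 2 values of 35 occupy positions 2–3 → each gets rank 2.
The 3 values of 8 occupy positions 8–10 → each gets rank 8.
Method 1 values → pooled ranks: 23→6, 24→5, 35→2, 8→8, 19→7
Rank sum = 6 + 5 + 2 + 8 + 7 = 28

28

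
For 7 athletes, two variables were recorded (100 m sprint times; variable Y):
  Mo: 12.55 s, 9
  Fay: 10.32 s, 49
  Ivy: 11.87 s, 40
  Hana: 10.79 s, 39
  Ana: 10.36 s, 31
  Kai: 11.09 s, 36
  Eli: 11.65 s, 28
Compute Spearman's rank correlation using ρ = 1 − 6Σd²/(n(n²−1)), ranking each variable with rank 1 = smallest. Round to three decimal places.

-0.536

Ranks of variable 1: 7, 1, 6, 3, 2, 4, 5
Ranks of variable 2: 1, 7, 6, 5, 3, 4, 2
d = r₁ − r₂: 6, -6, 0, -2, -1, 0, 3
d²: 36, 36, 0, 4, 1, 0, 9; Σd² = 86
ρ = 1 − 6·86/(7·48) = 1 − 516/336 = -0.536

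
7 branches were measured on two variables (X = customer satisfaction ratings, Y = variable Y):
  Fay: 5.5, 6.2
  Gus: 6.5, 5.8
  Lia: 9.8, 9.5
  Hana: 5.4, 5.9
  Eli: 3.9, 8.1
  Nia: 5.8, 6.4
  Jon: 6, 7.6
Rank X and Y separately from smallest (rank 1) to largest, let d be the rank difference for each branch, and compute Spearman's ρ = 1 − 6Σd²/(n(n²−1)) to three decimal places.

Ranks of variable 1: 3, 6, 7, 2, 1, 4, 5
Ranks of variable 2: 3, 1, 7, 2, 6, 4, 5
d = r₁ − r₂: 0, 5, 0, 0, -5, 0, 0
d²: 0, 25, 0, 0, 25, 0, 0; Σd² = 50
ρ = 1 − 6·50/(7·48) = 1 − 300/336 = 0.107

0.107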